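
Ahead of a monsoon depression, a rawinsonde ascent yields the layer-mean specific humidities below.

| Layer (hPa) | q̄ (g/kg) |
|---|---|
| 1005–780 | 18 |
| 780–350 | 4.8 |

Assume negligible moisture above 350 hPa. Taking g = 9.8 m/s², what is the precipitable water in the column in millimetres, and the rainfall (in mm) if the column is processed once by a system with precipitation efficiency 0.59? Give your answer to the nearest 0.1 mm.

PW ≈ 62.4 mm; rainfall ≈ 36.8 mm

Precipitable water is the column-integrated vapour mass per unit area: PW = (1/g) Σ q̄ Δp, with q in kg/kg and Δp in Pa (1 kg/m² of water = 1 mm).
Layer 1005–780 hPa: Δp = 225 hPa = 22500 Pa, q̄ = 0.018 kg/kg → 0.018 × 22500 / 9.8 = 41.33 mm
Layer 780–350 hPa: Δp = 430 hPa = 43000 Pa, q̄ = 0.0048 kg/kg → 0.0048 × 43000 / 9.8 = 21.06 mm
PW = 41.33 + 21.06 = 62.39 ≈ 62.4 mm.
Rainfall = ε × PW = 0.59 × 62.4 = 36.8 mm.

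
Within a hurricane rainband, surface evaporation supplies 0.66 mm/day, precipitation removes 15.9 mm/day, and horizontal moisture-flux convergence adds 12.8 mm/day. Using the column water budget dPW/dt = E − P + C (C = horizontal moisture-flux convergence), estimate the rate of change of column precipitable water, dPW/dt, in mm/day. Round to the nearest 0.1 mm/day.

dPW/dt ≈ -2.4 mm/day

dPW/dt = E − P + C = 0.66 − 15.9 + (12.8) = -2.4 mm/day.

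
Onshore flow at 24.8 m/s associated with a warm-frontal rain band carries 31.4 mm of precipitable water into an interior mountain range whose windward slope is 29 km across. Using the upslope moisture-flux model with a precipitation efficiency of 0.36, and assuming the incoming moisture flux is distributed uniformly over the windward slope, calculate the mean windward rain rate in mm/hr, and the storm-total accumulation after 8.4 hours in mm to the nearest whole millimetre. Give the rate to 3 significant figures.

R ≈ 34.8 mm/hr; total ≈ 292 mm

Incoming column moisture flux per unit ridge length: F = V × PW = 24.8 × 31.4 = 778.72 mm·m/s.
Spread over the 29 km slope with efficiency ε = 0.36: R = ε·F/W = 0.36 × 778.72 / 29000 m = 9.667e-03 mm/s.
R = 9.667e-03 × 3600 = 34.8 mm/hr.
Over 8.4 h: total = 34.8 × 8.4 = 292.32 ≈ 292 mm.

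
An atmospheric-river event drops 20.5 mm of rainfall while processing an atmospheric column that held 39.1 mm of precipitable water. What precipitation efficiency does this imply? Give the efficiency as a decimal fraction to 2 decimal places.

ε = rainfall / PW = 20.5 / 39.1 = 0.52.

ε ≈ 0.52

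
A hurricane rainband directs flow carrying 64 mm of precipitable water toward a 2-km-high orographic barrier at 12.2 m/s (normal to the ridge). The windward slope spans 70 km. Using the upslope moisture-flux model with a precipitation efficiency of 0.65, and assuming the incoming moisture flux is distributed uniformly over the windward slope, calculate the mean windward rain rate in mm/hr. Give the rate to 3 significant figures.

R ≈ 26.1 mm/hr

Incoming column moisture flux per unit ridge length: F = V × PW = 12.2 × 64 = 780.8 mm·m/s.
Spread over the 70 km slope with efficiency ε = 0.65: R = ε·F/W = 0.65 × 780.8 / 70000 m = 7.250e-03 mm/s.
R = 7.250e-03 × 3600 = 26.1 mm/hr.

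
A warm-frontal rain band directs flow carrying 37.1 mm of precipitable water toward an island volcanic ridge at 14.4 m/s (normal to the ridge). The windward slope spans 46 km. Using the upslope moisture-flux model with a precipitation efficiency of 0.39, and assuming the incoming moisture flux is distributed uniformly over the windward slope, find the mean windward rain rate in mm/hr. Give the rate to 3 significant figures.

Incoming column moisture flux per unit ridge length: F = V × PW = 14.4 × 37.1 = 534.24 mm·m/s.
Spread over the 46 km slope with efficiency ε = 0.39: R = ε·F/W = 0.39 × 534.24 / 46000 m = 4.529e-03 mm/s.
R = 4.529e-03 × 3600 = 16.3 mm/hr.

R ≈ 16.3 mm/hr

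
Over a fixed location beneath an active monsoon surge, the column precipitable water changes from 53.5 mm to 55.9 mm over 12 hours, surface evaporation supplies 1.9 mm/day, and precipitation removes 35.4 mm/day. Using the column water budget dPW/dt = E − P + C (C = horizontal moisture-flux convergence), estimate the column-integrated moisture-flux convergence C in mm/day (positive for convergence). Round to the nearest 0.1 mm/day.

C ≈ 38.3 mm/day

dPW/dt = (55.9 − 53.5) mm / (12/24 day) = +4.800 mm/day.
C = dPW/dt − E + P = (+4.800) − 1.9 + 35.4 = 38.3 mm/day.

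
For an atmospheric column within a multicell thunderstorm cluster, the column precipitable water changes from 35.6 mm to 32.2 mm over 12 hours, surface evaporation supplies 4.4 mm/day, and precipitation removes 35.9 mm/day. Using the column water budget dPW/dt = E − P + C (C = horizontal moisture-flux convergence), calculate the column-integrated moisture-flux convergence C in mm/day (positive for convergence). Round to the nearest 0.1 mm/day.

C ≈ 24.7 mm/day

dPW/dt = (32.2 − 35.6) mm / (12/24 day) = -6.800 mm/day.
C = dPW/dt − E + P = (-6.800) − 4.4 + 35.9 = 24.7 mm/day.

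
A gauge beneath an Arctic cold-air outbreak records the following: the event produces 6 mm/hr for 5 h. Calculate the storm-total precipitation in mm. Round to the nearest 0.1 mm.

total ≈ 30.0 mm

Total = Σ Rᵢ Δtᵢ = 6 × 5
      = 30 = 30.0 mm.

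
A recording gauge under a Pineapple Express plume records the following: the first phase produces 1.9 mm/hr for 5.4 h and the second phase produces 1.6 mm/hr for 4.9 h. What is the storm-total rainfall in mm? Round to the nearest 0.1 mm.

total ≈ 18.1 mm

Total = Σ Rᵢ Δtᵢ = 1.9 × 5.4 + 1.6 × 4.9
      = 10.26 + 7.84 = 18.1 mm.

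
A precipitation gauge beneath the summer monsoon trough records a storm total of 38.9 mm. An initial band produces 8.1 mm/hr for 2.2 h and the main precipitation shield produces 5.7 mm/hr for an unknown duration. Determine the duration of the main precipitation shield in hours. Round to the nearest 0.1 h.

Known phases: 8.1 × 2.2 = 17.82 mm.
Remaining depth = 38.9 − 17.82 = 21.08 mm.
Duration = 21.08 / 5.7 = 3.7 h.

duration ≈ 3.7 h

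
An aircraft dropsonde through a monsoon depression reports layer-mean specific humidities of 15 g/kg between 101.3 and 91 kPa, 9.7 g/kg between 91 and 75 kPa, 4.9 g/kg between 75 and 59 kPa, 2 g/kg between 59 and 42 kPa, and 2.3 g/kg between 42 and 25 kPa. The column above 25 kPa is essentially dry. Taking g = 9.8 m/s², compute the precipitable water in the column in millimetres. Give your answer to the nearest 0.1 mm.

Precipitable water is the column-integrated vapour mass per unit area: PW = (1/g) Σ q̄ Δp, with q in kg/kg and Δp in Pa (1 kg/m² of water = 1 mm).
Layer 101.3–91 kPa: Δp = 103 hPa = 10300 Pa, q̄ = 0.015 kg/kg → 0.015 × 10300 / 9.8 = 15.77 mm
Layer 91–75 kPa: Δp = 160 hPa = 16000 Pa, q̄ = 0.0097 kg/kg → 0.0097 × 16000 / 9.8 = 15.84 mm
Layer 75–59 kPa: Δp = 160 hPa = 16000 Pa, q̄ = 0.0049 kg/kg → 0.0049 × 16000 / 9.8 = 8.00 mm
Layer 59–42 kPa: Δp = 170 hPa = 17000 Pa, q̄ = 0.002 kg/kg → 0.002 × 17000 / 9.8 = 3.47 mm
Layer 42–25 kPa: Δp = 170 hPa = 17000 Pa, q̄ = 0.0023 kg/kg → 0.0023 × 17000 / 9.8 = 3.99 mm
PW = 15.77 + 15.84 + 8.00 + 3.47 + 3.99 = 47.07 ≈ 47.1 mm.

PW ≈ 47.1 mm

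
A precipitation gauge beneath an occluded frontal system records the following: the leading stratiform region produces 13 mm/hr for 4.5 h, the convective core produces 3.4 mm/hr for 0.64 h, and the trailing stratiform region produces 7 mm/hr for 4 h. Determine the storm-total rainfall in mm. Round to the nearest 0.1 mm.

total ≈ 88.7 mm

Total = Σ Rᵢ Δtᵢ = 13 × 4.5 + 3.4 × 0.64 + 7 × 4
      = 58.5 + 2.176 + 28 = 88.7 mm.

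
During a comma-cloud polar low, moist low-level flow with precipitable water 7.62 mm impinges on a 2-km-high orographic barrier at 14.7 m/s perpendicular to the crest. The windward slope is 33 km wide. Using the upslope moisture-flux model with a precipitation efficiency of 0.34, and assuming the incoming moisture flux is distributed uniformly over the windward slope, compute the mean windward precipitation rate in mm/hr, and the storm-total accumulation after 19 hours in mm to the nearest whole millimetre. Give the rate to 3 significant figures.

R ≈ 4.15 mm/hr; total ≈ 79 mm

Incoming column moisture flux per unit ridge length: F = V × PW = 14.7 × 7.62 = 112.014 mm·m/s.
Spread over the 33 km slope with efficiency ε = 0.34: R = ε·F/W = 0.34 × 112.014 / 33000 m = 1.154e-03 mm/s.
R = 1.154e-03 × 3600 = 4.15 mm/hr.
Over 19 h: total = 4.15 × 19 = 78.85 ≈ 79 mm.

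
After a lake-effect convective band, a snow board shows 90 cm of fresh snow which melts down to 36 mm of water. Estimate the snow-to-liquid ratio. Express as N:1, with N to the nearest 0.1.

Ratio = snow depth / SWE = 900 mm / 36 mm = 25.0, i.e. 25.0:1.

ratio ≈ 25.0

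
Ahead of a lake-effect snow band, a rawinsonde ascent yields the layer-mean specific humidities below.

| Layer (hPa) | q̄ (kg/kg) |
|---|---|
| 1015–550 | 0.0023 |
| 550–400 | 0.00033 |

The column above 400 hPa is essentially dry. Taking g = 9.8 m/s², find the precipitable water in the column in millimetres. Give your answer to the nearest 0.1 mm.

PW ≈ 11.4 mm

Precipitable water is the column-integrated vapour mass per unit area: PW = (1/g) Σ q̄ Δp, with q in kg/kg and Δp in Pa (1 kg/m² of water = 1 mm).
Layer 1015–550 hPa: Δp = 465 hPa = 46500 Pa, q̄ = 0.0023 kg/kg → 0.0023 × 46500 / 9.8 = 10.91 mm
Layer 550–400 hPa: Δp = 150 hPa = 15000 Pa, q̄ = 0.00033 kg/kg → 0.00033 × 15000 / 9.8 = 0.51 mm
PW = 10.91 + 0.51 = 11.42 ≈ 11.4 mm.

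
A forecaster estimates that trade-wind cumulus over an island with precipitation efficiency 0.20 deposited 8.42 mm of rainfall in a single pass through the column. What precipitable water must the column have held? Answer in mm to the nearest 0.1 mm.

PW ≈ 42.1 mm

PW = rainfall / ε = 8.42 / 0.20 = 42.1 mm.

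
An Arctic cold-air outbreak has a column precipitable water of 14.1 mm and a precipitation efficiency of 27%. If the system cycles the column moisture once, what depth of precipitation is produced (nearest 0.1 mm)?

precipitation ≈ 3.8 mm

Precipitation = ε × PW = 0.27 × 14.1 = 3.8 mm.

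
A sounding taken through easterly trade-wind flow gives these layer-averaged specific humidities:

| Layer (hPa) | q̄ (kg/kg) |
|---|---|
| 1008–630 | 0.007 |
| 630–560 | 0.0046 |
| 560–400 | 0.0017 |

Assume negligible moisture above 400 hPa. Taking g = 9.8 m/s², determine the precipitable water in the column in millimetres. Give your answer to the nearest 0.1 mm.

PW ≈ 33.1 mm

Precipitable water is the column-integrated vapour mass per unit area: PW = (1/g) Σ q̄ Δp, with q in kg/kg and Δp in Pa (1 kg/m² of water = 1 mm).
Layer 1008–630 hPa: Δp = 378 hPa = 37800 Pa, q̄ = 0.007 kg/kg → 0.007 × 37800 / 9.8 = 27.00 mm
Layer 630–560 hPa: Δp = 70 hPa = 7000 Pa, q̄ = 0.0046 kg/kg → 0.0046 × 7000 / 9.8 = 3.29 mm
Layer 560–400 hPa: Δp = 160 hPa = 16000 Pa, q̄ = 0.0017 kg/kg → 0.0017 × 16000 / 9.8 = 2.78 mm
PW = 27.00 + 3.29 + 2.78 = 33.07 ≈ 33.1 mm.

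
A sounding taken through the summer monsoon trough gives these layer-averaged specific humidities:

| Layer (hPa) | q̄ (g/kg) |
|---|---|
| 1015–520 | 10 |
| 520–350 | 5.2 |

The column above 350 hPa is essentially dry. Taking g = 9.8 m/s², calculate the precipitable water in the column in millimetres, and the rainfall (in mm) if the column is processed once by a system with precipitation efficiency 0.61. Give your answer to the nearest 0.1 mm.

Precipitable water is the column-integrated vapour mass per unit area: PW = (1/g) Σ q̄ Δp, with q in kg/kg and Δp in Pa (1 kg/m² of water = 1 mm).
Layer 1015–520 hPa: Δp = 495 hPa = 49500 Pa, q̄ = 0.01 kg/kg → 0.01 × 49500 / 9.8 = 50.51 mm
Layer 520–350 hPa: Δp = 170 hPa = 17000 Pa, q̄ = 0.0052 kg/kg → 0.0052 × 17000 / 9.8 = 9.02 mm
PW = 50.51 + 9.02 = 59.53 ≈ 59.5 mm.
Rainfall = ε × PW = 0.61 × 59.5 = 36.3 mm.

PW ≈ 59.5 mm; rainfall ≈ 36.3 mm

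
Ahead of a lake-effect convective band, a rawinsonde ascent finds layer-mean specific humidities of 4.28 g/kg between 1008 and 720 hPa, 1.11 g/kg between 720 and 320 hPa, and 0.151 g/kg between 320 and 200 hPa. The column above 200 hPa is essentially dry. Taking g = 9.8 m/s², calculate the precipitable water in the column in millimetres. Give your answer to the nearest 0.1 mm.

PW ≈ 17.3 mm

Precipitable water is the column-integrated vapour mass per unit area: PW = (1/g) Σ q̄ Δp, with q in kg/kg and Δp in Pa (1 kg/m² of water = 1 mm).
Layer 1008–720 hPa: Δp = 288 hPa = 28800 Pa, q̄ = 0.00428 kg/kg → 0.00428 × 28800 / 9.8 = 12.58 mm
Layer 720–320 hPa: Δp = 400 hPa = 40000 Pa, q̄ = 0.00111 kg/kg → 0.00111 × 40000 / 9.8 = 4.53 mm
Layer 320–200 hPa: Δp = 120 hPa = 12000 Pa, q̄ = 0.000151 kg/kg → 0.000151 × 12000 / 9.8 = 0.18 mm
PW = 12.58 + 4.53 + 0.18 = 17.29 ≈ 17.3 mm.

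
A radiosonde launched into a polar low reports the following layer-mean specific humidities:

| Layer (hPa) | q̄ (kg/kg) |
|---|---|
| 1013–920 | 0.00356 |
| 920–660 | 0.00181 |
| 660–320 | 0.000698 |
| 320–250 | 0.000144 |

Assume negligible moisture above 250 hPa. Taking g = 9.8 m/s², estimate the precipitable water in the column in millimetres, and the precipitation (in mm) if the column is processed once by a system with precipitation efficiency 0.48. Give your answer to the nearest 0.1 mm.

PW ≈ 10.7 mm; precipitation ≈ 5.1 mm

Precipitable water is the column-integrated vapour mass per unit area: PW = (1/g) Σ q̄ Δp, with q in kg/kg and Δp in Pa (1 kg/m² of water = 1 mm).
Layer 1013–920 hPa: Δp = 93 hPa = 9300 Pa, q̄ = 0.00356 kg/kg → 0.00356 × 9300 / 9.8 = 3.38 mm
Layer 920–660 hPa: Δp = 260 hPa = 26000 Pa, q̄ = 0.00181 kg/kg → 0.00181 × 26000 / 9.8 = 4.80 mm
Layer 660–320 hPa: Δp = 340 hPa = 34000 Pa, q̄ = 0.000698 kg/kg → 0.000698 × 34000 / 9.8 = 2.42 mm
Layer 320–250 hPa: Δp = 70 hPa = 7000 Pa, q̄ = 0.000144 kg/kg → 0.000144 × 7000 / 9.8 = 0.10 mm
PW = 3.38 + 4.80 + 2.42 + 0.10 = 10.70 ≈ 10.7 mm.
Precipitation = ε × PW = 0.48 × 10.7 = 5.1 mm.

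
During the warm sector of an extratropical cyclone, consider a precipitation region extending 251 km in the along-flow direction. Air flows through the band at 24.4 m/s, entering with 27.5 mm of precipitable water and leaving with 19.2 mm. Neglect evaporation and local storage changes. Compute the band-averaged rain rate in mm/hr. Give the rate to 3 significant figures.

Column moisture flux per unit crosswind length is F = V × PW.
Inflow: F_in = 24.4 × 27.5 = 671 mm·m/s
Outflow: F_out = 24.4 × 19.2 = 468.48 mm·m/s
Steady-state rate R = (F_in − F_out)/L = (671 − 468.48) / 251000 m = 8.069e-04 mm/s.
R = 8.069e-04 × 3600 = 2.90 mm/hr.

R ≈ 2.90 mm/hr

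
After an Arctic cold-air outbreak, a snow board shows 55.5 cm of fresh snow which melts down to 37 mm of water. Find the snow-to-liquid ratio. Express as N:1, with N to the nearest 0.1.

ratio ≈ 15.0

Ratio = snow depth / SWE = 555 mm / 37 mm = 15.0, i.e. 15.0:1.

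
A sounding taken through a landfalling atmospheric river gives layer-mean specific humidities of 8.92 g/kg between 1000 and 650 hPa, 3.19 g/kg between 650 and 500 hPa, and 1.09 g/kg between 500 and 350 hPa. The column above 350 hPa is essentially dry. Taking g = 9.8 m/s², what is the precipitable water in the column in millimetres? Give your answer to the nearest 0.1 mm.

PW ≈ 38.4 mm

Precipitable water is the column-integrated vapour mass per unit area: PW = (1/g) Σ q̄ Δp, with q in kg/kg and Δp in Pa (1 kg/m² of water = 1 mm).
Layer 1000–650 hPa: Δp = 350 hPa = 35000 Pa, q̄ = 0.00892 kg/kg → 0.00892 × 35000 / 9.8 = 31.86 mm
Layer 650–500 hPa: Δp = 150 hPa = 15000 Pa, q̄ = 0.00319 kg/kg → 0.00319 × 15000 / 9.8 = 4.88 mm
Layer 500–350 hPa: Δp = 150 hPa = 15000 Pa, q̄ = 0.00109 kg/kg → 0.00109 × 15000 / 9.8 = 1.67 mm
PW = 31.86 + 4.88 + 1.67 = 38.41 ≈ 38.4 mm.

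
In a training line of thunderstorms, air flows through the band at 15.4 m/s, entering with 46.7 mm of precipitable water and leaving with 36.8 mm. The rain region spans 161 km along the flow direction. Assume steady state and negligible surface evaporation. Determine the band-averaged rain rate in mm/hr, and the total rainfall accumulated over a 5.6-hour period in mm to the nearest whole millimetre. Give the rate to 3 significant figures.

Column moisture flux per unit crosswind length is F = V × PW.
Inflow: F_in = 15.4 × 46.7 = 719.18 mm·m/s
Outflow: F_out = 15.4 × 36.8 = 566.72 mm·m/s
Steady-state rate R = (F_in − F_out)/L = (719.18 − 566.72) / 161000 m = 9.470e-04 mm/s.
R = 9.470e-04 × 3600 = 3.41 mm/hr.
Over 5.6 h: total = 3.41 × 5.6 = 19.096 ≈ 19 mm.

R ≈ 3.41 mm/hr; total ≈ 19 mm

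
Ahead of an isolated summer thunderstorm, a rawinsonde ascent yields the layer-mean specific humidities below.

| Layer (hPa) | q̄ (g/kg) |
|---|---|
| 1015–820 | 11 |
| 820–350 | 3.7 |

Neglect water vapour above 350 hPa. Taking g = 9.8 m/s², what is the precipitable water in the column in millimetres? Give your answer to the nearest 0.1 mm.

PW ≈ 39.6 mm

Precipitable water is the column-integrated vapour mass per unit area: PW = (1/g) Σ q̄ Δp, with q in kg/kg and Δp in Pa (1 kg/m² of water = 1 mm).
Layer 1015–820 hPa: Δp = 195 hPa = 19500 Pa, q̄ = 0.011 kg/kg → 0.011 × 19500 / 9.8 = 21.89 mm
Layer 820–350 hPa: Δp = 470 hPa = 47000 Pa, q̄ = 0.0037 kg/kg → 0.0037 × 47000 / 9.8 = 17.74 mm
PW = 21.89 + 17.74 = 39.63 ≈ 39.6 mm.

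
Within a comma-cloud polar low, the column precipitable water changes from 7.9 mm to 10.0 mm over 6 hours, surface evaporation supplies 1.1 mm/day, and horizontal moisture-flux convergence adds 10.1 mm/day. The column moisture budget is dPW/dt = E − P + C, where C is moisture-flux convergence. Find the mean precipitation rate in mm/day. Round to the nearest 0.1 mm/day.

P ≈ 2.8 mm/day

dPW/dt = (10.0 − 7.9) mm / (6/24 day) = +8.400 mm/day.
P = E + C − dPW/dt = 1.1 + (10.1) − (+8.400) = 2.8 mm/day.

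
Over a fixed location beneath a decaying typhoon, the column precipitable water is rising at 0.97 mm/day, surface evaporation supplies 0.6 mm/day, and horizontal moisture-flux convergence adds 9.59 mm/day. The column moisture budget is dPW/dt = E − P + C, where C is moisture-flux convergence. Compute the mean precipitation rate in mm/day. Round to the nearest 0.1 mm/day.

dPW/dt = +0.97 mm/day.
P = E + C − dPW/dt = 0.6 + (9.59) − (+0.97) = 9.2 mm/day.

P ≈ 9.2 mm/day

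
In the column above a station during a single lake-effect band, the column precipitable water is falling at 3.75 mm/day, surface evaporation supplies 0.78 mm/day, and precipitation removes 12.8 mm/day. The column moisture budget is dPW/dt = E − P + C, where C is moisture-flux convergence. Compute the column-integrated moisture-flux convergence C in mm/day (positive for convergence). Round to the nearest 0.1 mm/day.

C ≈ 8.3 mm/day

dPW/dt = -3.75 mm/day.
C = dPW/dt − E + P = (-3.75) − 0.78 + 12.8 = 8.3 mm/day.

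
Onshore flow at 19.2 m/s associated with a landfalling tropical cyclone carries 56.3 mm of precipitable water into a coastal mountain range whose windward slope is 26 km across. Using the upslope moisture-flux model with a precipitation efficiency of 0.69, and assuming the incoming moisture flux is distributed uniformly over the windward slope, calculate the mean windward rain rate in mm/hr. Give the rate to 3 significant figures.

R ≈ 103 mm/hr

Incoming column moisture flux per unit ridge length: F = V × PW = 19.2 × 56.3 = 1080.96 mm·m/s.
Spread over the 26 km slope with efficiency ε = 0.69: R = ε·F/W = 0.69 × 1080.96 / 26000 m = 2.869e-02 mm/s.
R = 2.869e-02 × 3600 = 103 mm/hr.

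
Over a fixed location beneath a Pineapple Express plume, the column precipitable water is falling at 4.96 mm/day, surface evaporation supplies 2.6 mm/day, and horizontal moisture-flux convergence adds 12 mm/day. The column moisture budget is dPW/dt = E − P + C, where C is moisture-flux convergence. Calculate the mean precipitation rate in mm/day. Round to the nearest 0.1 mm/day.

dPW/dt = -4.96 mm/day.
P = E + C − dPW/dt = 2.6 + (12) − (-4.96) = 19.6 mm/day.

P ≈ 19.6 mm/day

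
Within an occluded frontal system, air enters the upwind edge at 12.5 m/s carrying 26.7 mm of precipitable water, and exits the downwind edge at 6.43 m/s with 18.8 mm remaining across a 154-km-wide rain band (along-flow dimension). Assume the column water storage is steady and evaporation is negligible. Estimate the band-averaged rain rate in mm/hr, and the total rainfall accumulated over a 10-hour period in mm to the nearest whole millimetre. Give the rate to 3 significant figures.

R ≈ 4.98 mm/hr; total ≈ 50 mm

Column moisture flux per unit crosswind length is F = V × PW.
Inflow: F_in = 12.5 × 26.7 = 333.75 mm·m/s
Outflow: F_out = 6.43 × 18.8 = 120.884 mm·m/s
Steady-state rate R = (F_in − F_out)/L = (333.75 − 120.884) / 154000 m = 1.382e-03 mm/s.
R = 1.382e-03 × 3600 = 4.98 mm/hr.
Over 10 h: total = 4.98 × 10 = 49.8 ≈ 50 mm.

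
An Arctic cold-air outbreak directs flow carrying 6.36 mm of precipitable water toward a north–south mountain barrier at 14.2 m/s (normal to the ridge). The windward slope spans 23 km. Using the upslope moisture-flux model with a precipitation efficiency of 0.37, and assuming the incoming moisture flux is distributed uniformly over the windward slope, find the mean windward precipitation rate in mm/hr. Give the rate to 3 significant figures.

R ≈ 5.23 mm/hr

Incoming column moisture flux per unit ridge length: F = V × PW = 14.2 × 6.36 = 90.312 mm·m/s.
Spread over the 23 km slope with efficiency ε = 0.37: R = ε·F/W = 0.37 × 90.312 / 23000 m = 1.453e-03 mm/s.
R = 1.453e-03 × 3600 = 5.23 mm/hr.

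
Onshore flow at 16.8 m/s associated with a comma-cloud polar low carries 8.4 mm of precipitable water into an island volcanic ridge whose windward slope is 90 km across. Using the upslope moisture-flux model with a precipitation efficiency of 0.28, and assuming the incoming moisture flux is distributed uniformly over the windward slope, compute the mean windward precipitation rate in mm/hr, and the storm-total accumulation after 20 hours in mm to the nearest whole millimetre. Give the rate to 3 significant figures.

Incoming column moisture flux per unit ridge length: F = V × PW = 16.8 × 8.4 = 141.12 mm·m/s.
Spread over the 90 km slope with efficiency ε = 0.28: R = ε·F/W = 0.28 × 141.12 / 90000 m = 4.390e-04 mm/s.
R = 4.390e-04 × 3600 = 1.58 mm/hr.
Over 20 h: total = 1.58 × 20 = 31.6 ≈ 32 mm.

R ≈ 1.58 mm/hr; total ≈ 32 mm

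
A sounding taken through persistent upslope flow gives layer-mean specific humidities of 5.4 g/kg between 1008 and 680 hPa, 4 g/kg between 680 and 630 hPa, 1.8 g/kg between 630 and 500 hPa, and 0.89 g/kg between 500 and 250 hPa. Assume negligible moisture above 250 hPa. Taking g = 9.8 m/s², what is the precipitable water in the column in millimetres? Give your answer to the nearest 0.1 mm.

PW ≈ 24.8 mm

Precipitable water is the column-integrated vapour mass per unit area: PW = (1/g) Σ q̄ Δp, with q in kg/kg and Δp in Pa (1 kg/m² of water = 1 mm).
Layer 1008–680 hPa: Δp = 328 hPa = 32800 Pa, q̄ = 0.0054 kg/kg → 0.0054 × 32800 / 9.8 = 18.07 mm
Layer 680–630 hPa: Δp = 50 hPa = 5000 Pa, q̄ = 0.004 kg/kg → 0.004 × 5000 / 9.8 = 2.04 mm
Layer 630–500 hPa: Δp = 130 hPa = 13000 Pa, q̄ = 0.0018 kg/kg → 0.0018 × 13000 / 9.8 = 2.39 mm
Layer 500–250 hPa: Δp = 250 hPa = 25000 Pa, q̄ = 0.00089 kg/kg → 0.00089 × 25000 / 9.8 = 2.27 mm
PW = 18.07 + 2.04 + 2.39 + 2.27 = 24.77 ≈ 24.8 mm.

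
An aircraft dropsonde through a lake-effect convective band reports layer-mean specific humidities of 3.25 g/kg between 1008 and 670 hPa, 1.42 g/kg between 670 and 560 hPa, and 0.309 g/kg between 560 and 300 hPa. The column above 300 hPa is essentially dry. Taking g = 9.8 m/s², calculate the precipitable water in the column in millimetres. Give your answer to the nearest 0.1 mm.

PW ≈ 13.6 mm

Precipitable water is the column-integrated vapour mass per unit area: PW = (1/g) Σ q̄ Δp, with q in kg/kg and Δp in Pa (1 kg/m² of water = 1 mm).
Layer 1008–670 hPa: Δp = 338 hPa = 33800 Pa, q̄ = 0.00325 kg/kg → 0.00325 × 33800 / 9.8 = 11.21 mm
Layer 670–560 hPa: Δp = 110 hPa = 11000 Pa, q̄ = 0.00142 kg/kg → 0.00142 × 11000 / 9.8 = 1.59 mm
Layer 560–300 hPa: Δp = 260 hPa = 26000 Pa, q̄ = 0.000309 kg/kg → 0.000309 × 26000 / 9.8 = 0.82 mm
PW = 11.21 + 1.59 + 0.82 = 13.62 ≈ 13.6 mm.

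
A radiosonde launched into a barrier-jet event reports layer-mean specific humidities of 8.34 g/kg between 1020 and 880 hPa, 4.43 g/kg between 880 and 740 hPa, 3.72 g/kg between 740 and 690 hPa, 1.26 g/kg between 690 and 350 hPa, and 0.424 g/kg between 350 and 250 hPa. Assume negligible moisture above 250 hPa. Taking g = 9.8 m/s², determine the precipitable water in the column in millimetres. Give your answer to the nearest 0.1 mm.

PW ≈ 24.9 mm

Precipitable water is the column-integrated vapour mass per unit area: PW = (1/g) Σ q̄ Δp, with q in kg/kg and Δp in Pa (1 kg/m² of water = 1 mm).
Layer 1020–880 hPa: Δp = 140 hPa = 14000 Pa, q̄ = 0.00834 kg/kg → 0.00834 × 14000 / 9.8 = 11.91 mm
Layer 880–740 hPa: Δp = 140 hPa = 14000 Pa, q̄ = 0.00443 kg/kg → 0.00443 × 14000 / 9.8 = 6.33 mm
Layer 740–690 hPa: Δp = 50 hPa = 5000 Pa, q̄ = 0.00372 kg/kg → 0.00372 × 5000 / 9.8 = 1.90 mm
Layer 690–350 hPa: Δp = 340 hPa = 34000 Pa, q̄ = 0.00126 kg/kg → 0.00126 × 34000 / 9.8 = 4.37 mm
Layer 350–250 hPa: Δp = 100 hPa = 10000 Pa, q̄ = 0.000424 kg/kg → 0.000424 × 10000 / 9.8 = 0.43 mm
PW = 11.91 + 6.33 + 1.90 + 4.37 + 0.43 = 24.94 ≈ 24.9 mm.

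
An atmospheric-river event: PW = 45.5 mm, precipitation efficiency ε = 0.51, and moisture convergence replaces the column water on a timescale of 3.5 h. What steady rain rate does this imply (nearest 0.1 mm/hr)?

R ≈ 6.6 mm/hr

Each overturning extracts ε × PW = 0.51 × 45.5 = 23.205 mm.
Rate = ε·PW / τ = 23.205 / 3.5 h = 6.6 mm/hr.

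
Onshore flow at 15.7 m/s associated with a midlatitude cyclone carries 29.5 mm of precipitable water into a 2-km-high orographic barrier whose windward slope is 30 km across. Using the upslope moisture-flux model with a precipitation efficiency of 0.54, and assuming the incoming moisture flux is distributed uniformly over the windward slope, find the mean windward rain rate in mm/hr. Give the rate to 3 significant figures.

R ≈ 30.0 mm/hr

Incoming column moisture flux per unit ridge length: F = V × PW = 15.7 × 29.5 = 463.15 mm·m/s.
Spread over the 30 km slope with efficiency ε = 0.54: R = ε·F/W = 0.54 × 463.15 / 30000 m = 8.337e-03 mm/s.
R = 8.337e-03 × 3600 = 30.0 mm/hr.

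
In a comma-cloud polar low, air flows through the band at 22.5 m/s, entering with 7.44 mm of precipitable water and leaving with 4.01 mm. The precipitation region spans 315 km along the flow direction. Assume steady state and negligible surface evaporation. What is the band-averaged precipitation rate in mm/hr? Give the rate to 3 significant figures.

R ≈ 0.882 mm/hr

Column moisture flux per unit crosswind length is F = V × PW.
Inflow: F_in = 22.5 × 7.44 = 167.4 mm·m/s
Outflow: F_out = 22.5 × 4.01 = 90.225 mm·m/s
Steady-state rate R = (F_in − F_out)/L = (167.4 − 90.225) / 315000 m = 2.450e-04 mm/s.
R = 2.450e-04 × 3600 = 0.882 mm/hr.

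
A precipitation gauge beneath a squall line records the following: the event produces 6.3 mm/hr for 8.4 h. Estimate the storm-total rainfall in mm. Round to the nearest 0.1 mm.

Total = Σ Rᵢ Δtᵢ = 6.3 × 8.4
      = 52.92 = 52.9 mm.

total ≈ 52.9 mm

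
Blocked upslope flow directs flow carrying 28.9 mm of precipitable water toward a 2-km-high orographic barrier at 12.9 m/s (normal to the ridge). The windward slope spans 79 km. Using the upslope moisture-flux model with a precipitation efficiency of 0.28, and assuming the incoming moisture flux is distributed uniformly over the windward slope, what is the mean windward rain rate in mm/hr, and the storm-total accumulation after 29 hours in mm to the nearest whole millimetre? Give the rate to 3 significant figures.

R ≈ 4.76 mm/hr; total ≈ 138 mm

Incoming column moisture flux per unit ridge length: F = V × PW = 12.9 × 28.9 = 372.81 mm·m/s.
Spread over the 79 km slope with efficiency ε = 0.28: R = ε·F/W = 0.28 × 372.81 / 79000 m = 1.321e-03 mm/s.
R = 1.321e-03 × 3600 = 4.76 mm/hr.
Over 29 h: total = 4.76 × 29 = 138.04 ≈ 138 mm.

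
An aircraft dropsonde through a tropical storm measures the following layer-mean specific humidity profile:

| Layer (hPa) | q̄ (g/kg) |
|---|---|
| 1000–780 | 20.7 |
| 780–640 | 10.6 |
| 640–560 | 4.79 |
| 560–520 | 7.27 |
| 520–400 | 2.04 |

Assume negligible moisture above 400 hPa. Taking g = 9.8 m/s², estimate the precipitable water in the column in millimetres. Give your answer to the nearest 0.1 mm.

PW ≈ 71.0 mm

Precipitable water is the column-integrated vapour mass per unit area: PW = (1/g) Σ q̄ Δp, with q in kg/kg and Δp in Pa (1 kg/m² of water = 1 mm).
Layer 1000–780 hPa: Δp = 220 hPa = 22000 Pa, q̄ = 0.0207 kg/kg → 0.0207 × 22000 / 9.8 = 46.47 mm
Layer 780–640 hPa: Δp = 140 hPa = 14000 Pa, q̄ = 0.0106 kg/kg → 0.0106 × 14000 / 9.8 = 15.14 mm
Layer 640–560 hPa: Δp = 80 hPa = 8000 Pa, q̄ = 0.00479 kg/kg → 0.00479 × 8000 / 9.8 = 3.91 mm
Layer 560–520 hPa: Δp = 40 hPa = 4000 Pa, q̄ = 0.00727 kg/kg → 0.00727 × 4000 / 9.8 = 2.97 mm
Layer 520–400 hPa: Δp = 120 hPa = 12000 Pa, q̄ = 0.00204 kg/kg → 0.00204 × 12000 / 9.8 = 2.50 mm
PW = 46.47 + 15.14 + 3.91 + 2.97 + 2.50 = 70.99 ≈ 71.0 mm.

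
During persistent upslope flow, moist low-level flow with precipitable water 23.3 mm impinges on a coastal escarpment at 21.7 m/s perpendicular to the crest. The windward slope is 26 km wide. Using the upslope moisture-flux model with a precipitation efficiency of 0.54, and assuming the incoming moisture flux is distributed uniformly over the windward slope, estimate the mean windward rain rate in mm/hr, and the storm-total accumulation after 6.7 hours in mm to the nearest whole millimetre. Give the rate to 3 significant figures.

Incoming column moisture flux per unit ridge length: F = V × PW = 21.7 × 23.3 = 505.61 mm·m/s.
Spread over the 26 km slope with efficiency ε = 0.54: R = ε·F/W = 0.54 × 505.61 / 26000 m = 1.050e-02 mm/s.
R = 1.050e-02 × 3600 = 37.8 mm/hr.
Over 6.7 h: total = 37.8 × 6.7 = 253.26 ≈ 253 mm.

R ≈ 37.8 mm/hr; total ≈ 253 mm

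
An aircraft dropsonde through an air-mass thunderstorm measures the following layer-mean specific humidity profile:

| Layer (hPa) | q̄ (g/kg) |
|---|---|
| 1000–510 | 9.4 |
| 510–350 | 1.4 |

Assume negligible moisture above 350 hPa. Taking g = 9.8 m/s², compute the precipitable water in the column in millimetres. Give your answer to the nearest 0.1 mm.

PW ≈ 49.3 mm

Precipitable water is the column-integrated vapour mass per unit area: PW = (1/g) Σ q̄ Δp, with q in kg/kg and Δp in Pa (1 kg/m² of water = 1 mm).
Layer 1000–510 hPa: Δp = 490 hPa = 49000 Pa, q̄ = 0.0094 kg/kg → 0.0094 × 49000 / 9.8 = 47.00 mm
Layer 510–350 hPa: Δp = 160 hPa = 16000 Pa, q̄ = 0.0014 kg/kg → 0.0014 × 16000 / 9.8 = 2.29 mm
PW = 47.00 + 2.29 = 49.29 ≈ 49.3 mm.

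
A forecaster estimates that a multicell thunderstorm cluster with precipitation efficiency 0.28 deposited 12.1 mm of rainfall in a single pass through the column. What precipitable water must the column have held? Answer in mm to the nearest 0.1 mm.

PW = rainfall / ε = 12.1 / 0.28 = 43.2 mm.

PW ≈ 43.2 mm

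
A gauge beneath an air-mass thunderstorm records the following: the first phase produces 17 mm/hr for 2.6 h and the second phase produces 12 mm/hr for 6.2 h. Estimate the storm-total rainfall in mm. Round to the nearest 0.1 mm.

Total = Σ Rᵢ Δtᵢ = 17 × 2.6 + 12 × 6.2
      = 44.2 + 74.4 = 118.6 mm.

total ≈ 118.6 mm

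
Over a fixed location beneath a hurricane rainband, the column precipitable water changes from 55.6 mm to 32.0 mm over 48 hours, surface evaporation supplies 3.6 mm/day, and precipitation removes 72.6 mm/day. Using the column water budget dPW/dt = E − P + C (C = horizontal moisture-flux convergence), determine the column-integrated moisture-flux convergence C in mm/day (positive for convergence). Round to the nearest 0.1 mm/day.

C ≈ 57.2 mm/day

dPW/dt = (32.0 − 55.6) mm / (48/24 day) = -11.800 mm/day.
C = dPW/dt − E + P = (-11.800) − 3.6 + 72.6 = 57.2 mm/day.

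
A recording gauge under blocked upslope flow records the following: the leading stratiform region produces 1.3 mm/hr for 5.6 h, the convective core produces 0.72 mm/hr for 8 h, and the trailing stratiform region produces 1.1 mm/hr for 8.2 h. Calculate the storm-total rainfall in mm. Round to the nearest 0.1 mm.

Total = Σ Rᵢ Δtᵢ = 1.3 × 5.6 + 0.72 × 8 + 1.1 × 8.2
      = 7.28 + 5.76 + 9.02 = 22.1 mm.

total ≈ 22.1 mm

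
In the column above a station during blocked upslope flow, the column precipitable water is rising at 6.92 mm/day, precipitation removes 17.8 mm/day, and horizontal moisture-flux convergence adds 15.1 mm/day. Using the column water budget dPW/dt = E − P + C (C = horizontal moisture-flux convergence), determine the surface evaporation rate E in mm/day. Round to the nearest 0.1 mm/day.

dPW/dt = +6.92 mm/day.
E = dPW/dt + P − C = (+6.92) + 17.8 − (15.1) = 9.6 mm/day.

E ≈ 9.6 mm/day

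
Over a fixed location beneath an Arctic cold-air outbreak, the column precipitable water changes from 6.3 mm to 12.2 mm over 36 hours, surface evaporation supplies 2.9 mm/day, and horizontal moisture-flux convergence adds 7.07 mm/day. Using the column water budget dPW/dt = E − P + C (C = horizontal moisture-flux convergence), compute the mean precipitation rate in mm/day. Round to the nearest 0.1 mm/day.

dPW/dt = (12.2 − 6.3) mm / (36/24 day) = +3.933 mm/day.
P = E + C − dPW/dt = 2.9 + (7.07) − (+3.933) = 6.0 mm/day.

P ≈ 6.0 mm/day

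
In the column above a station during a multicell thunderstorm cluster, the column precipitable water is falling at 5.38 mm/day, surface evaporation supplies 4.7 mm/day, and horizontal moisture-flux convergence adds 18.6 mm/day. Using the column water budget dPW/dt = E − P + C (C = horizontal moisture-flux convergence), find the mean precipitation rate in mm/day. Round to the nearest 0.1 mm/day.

dPW/dt = -5.38 mm/day.
P = E + C − dPW/dt = 4.7 + (18.6) − (-5.38) = 28.7 mm/day.

P ≈ 28.7 mm/day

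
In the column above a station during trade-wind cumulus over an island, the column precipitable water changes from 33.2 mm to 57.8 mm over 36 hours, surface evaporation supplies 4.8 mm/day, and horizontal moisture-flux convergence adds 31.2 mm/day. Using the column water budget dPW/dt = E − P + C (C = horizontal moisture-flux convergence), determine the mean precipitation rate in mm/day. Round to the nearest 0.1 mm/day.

dPW/dt = (57.8 − 33.2) mm / (36/24 day) = +16.400 mm/day.
P = E + C − dPW/dt = 4.8 + (31.2) − (+16.400) = 19.6 mm/day.

P ≈ 19.6 mm/day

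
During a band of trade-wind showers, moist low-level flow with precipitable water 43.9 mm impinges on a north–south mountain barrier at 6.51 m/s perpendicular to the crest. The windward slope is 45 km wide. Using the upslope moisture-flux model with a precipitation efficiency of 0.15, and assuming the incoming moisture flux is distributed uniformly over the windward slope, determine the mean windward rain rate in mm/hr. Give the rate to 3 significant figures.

R ≈ 3.43 mm/hr

Incoming column moisture flux per unit ridge length: F = V × PW = 6.51 × 43.9 = 285.789 mm·m/s.
Spread over the 45 km slope with efficiency ε = 0.15: R = ε·F/W = 0.15 × 285.789 / 45000 m = 9.526e-04 mm/s.
R = 9.526e-04 × 3600 = 3.43 mm/hr.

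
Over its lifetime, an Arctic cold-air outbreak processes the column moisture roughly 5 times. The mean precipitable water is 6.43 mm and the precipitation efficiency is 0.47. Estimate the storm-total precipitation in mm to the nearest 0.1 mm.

precipitation ≈ 15.1 mm

Each cycle deposits ε × PW = 0.47 × 6.43 = 3.0221 mm.
Over 5 cycles: 5 × 3.0221 = 15.1 mm.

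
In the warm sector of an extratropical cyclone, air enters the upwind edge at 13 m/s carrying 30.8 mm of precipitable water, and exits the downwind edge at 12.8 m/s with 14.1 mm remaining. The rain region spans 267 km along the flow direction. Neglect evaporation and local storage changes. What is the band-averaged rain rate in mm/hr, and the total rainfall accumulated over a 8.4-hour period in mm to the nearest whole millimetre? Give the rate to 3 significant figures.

Column moisture flux per unit crosswind length is F = V × PW.
Inflow: F_in = 13 × 30.8 = 400.4 mm·m/s
Outflow: F_out = 12.8 × 14.1 = 180.48 mm·m/s
Steady-state rate R = (F_in − F_out)/L = (400.4 − 180.48) / 267000 m = 8.237e-04 mm/s.
R = 8.237e-04 × 3600 = 2.97 mm/hr.
Over 8.4 h: total = 2.97 × 8.4 = 24.948 ≈ 25 mm.

R ≈ 2.97 mm/hr; total ≈ 25 mm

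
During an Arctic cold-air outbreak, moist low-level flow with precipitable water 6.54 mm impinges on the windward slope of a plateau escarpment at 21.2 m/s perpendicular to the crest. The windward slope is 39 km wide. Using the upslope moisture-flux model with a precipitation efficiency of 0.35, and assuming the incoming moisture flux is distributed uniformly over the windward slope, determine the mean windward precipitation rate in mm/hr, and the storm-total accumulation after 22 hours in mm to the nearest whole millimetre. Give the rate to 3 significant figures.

Incoming column moisture flux per unit ridge length: F = V × PW = 21.2 × 6.54 = 138.648 mm·m/s.
Spread over the 39 km slope with efficiency ε = 0.35: R = ε·F/W = 0.35 × 138.648 / 39000 m = 1.244e-03 mm/s.
R = 1.244e-03 × 3600 = 4.48 mm/hr.
Over 22 h: total = 4.48 × 22 = 98.56 ≈ 99 mm.

R ≈ 4.48 mm/hr; total ≈ 99 mm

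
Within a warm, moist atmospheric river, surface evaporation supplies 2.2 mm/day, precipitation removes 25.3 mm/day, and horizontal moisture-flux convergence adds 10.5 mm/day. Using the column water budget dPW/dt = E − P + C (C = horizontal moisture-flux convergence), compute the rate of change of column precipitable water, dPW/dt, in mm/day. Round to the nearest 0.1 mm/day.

dPW/dt ≈ -12.6 mm/day

dPW/dt = E − P + C = 2.2 − 25.3 + (10.5) = -12.6 mm/day.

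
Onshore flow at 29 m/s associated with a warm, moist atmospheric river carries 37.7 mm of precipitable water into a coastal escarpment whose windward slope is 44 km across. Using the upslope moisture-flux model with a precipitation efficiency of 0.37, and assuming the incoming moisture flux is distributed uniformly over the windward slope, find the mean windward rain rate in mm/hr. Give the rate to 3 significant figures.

Incoming column moisture flux per unit ridge length: F = V × PW = 29 × 37.7 = 1093.3 mm·m/s.
Spread over the 44 km slope with efficiency ε = 0.37: R = ε·F/W = 0.37 × 1093.3 / 44000 m = 9.194e-03 mm/s.
R = 9.194e-03 × 3600 = 33.1 mm/hr.

R ≈ 33.1 mm/hr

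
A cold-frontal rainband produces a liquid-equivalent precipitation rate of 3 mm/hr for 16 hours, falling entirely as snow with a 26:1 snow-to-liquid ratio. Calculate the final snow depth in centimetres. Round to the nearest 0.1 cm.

Liquid-equivalent depth = 3 × 16 = 48 mm.
Snow depth = 48 mm × 26 = 1248 mm = 124.8 cm.

snow depth ≈ 124.8 cm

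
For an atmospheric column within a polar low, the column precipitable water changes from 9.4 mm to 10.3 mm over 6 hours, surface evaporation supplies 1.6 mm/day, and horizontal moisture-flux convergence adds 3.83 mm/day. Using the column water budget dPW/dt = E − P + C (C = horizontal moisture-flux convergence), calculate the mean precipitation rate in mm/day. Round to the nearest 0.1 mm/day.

dPW/dt = (10.3 − 9.4) mm / (6/24 day) = +3.600 mm/day.
P = E + C − dPW/dt = 1.6 + (3.83) − (+3.600) = 1.8 mm/day.

P ≈ 1.8 mm/day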